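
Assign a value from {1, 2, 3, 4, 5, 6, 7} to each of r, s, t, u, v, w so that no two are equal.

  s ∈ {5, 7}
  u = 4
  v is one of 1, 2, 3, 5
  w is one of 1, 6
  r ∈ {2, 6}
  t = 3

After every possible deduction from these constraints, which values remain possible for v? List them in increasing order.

1, 2, 5

t must be 3 (only option left). So v can't be 3.
u's domain is down to {4}, so u = 4.
No further eliminations apply; v can still be any of 1, 2, 5.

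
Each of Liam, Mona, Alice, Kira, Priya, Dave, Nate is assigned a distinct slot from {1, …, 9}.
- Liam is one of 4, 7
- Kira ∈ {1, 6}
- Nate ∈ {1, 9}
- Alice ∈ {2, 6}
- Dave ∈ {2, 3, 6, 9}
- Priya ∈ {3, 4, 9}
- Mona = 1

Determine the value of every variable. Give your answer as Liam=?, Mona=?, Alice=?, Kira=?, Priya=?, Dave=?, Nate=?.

Liam=7, Mona=1, Alice=2, Kira=6, Priya=4, Dave=3, Nate=9

Mona has just one choice, so Mona = 1. Eliminate 1 elsewhere: Kira, Nate.
Kira must be 6 (only option left). Eliminate 6 elsewhere: Alice, Dave.
That leaves Nate = 9. Strike 9 from Priya, Dave.
Alice has just one choice, so Alice = 2. Remove 2 from Dave.
That leaves Dave = 3. Eliminate 3 elsewhere: Priya.
Priya's domain is down to {4}, so Priya = 4. So Liam can't be 4.
Liam must be 7 (only option left).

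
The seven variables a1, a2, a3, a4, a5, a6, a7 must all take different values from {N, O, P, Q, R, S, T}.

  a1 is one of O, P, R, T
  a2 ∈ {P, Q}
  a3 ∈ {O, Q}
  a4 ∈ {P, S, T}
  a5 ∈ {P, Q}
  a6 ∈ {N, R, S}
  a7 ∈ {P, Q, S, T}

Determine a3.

O

Among the 7 variables, N fits only a6 (and all 7 values in {N, O, P, Q, R, S, T} must be used), so a6 = N.
Among the 6 still-open variables, R fits only a1 (and all 6 values in {O, P, Q, R, S, T} must be used), so a1 = R.
The 5 still-open variables together cover exactly {O, P, Q, S, T} — 5 values for 5 variables — and O appears only in a3's list, so a3 = O.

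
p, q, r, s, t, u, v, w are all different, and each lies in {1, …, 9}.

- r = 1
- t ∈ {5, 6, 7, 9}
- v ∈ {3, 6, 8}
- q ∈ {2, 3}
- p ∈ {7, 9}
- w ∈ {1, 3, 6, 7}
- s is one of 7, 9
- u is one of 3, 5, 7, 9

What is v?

8

r's domain is down to {1}, so r = 1. So w can't be 1.
The 7 still-open variables draw from only 7 values {2, 3, 5, 6, 7, 8, 9}, so each is used; only q can be 2, hence q = 2.
The 6 still-open variables draw from only 6 values {3, 5, 6, 7, 8, 9}, so each is used; only v can be 8, hence v = 8.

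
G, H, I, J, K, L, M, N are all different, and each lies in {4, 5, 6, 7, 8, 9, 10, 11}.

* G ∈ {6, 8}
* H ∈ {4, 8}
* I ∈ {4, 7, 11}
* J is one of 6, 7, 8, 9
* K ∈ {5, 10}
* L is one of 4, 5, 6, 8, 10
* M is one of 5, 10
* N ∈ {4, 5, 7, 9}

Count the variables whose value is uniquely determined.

The 8 variables together cover exactly {4, 5, 6, 7, 8, 9, 10, 11} — 8 values for 8 variables — and 11 appears only in I's list, so I = 11.
K and M share exactly the 2 values {5, 10}; by pigeonhole those values go to them, so strike 5, 10 from L, N.
G, H, L share exactly the 3 values {4, 6, 8}; by pigeonhole those values go to them, so strike 4, 6, 8 from J, N.
Determined: I=11. The other variables each still have more than one consistent value. That makes 1.

1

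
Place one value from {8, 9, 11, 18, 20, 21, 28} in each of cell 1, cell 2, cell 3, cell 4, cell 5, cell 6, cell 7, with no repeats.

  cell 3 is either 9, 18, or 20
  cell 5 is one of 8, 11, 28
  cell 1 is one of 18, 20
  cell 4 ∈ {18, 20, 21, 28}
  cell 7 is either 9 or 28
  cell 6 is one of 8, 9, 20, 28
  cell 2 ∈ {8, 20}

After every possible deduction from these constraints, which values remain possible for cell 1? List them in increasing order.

18, 20

The 7 variables together cover exactly {8, 9, 11, 18, 20, 21, 28} — 7 values for 7 variables — and 11 appears only in cell 5's list, so cell 5 = 11.
Among the 6 still-open variables, 21 fits only cell 4 (and all 6 values in {8, 9, 18, 20, 21, 28} must be used), so cell 4 = 21.
No further eliminations apply; cell 1 can still be any of 18, 20.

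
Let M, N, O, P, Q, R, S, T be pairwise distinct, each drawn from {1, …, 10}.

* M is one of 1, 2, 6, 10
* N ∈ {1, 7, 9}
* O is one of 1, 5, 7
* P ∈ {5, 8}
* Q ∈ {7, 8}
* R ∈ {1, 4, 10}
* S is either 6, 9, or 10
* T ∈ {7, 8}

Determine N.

Q and T share exactly the 2 values {7, 8}; by pigeonhole those values go to them, so strike 7, 8 from N, O, P.
That leaves P = 5. Strike 5 from O.
O has just one choice, so O = 1. Remove 1 from M, N, R.
So N = 9.

9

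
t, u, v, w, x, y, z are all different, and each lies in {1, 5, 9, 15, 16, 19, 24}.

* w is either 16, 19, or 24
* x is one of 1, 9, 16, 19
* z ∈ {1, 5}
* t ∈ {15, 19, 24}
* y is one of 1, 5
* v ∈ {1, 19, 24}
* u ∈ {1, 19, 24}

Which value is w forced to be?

16

The 7 variables draw from only 7 values {1, 5, 9, 15, 16, 19, 24}, so each is used; only x can be 9, hence x = 9.
The 6 still-open variables together cover exactly {1, 5, 15, 16, 19, 24} — 6 values for 6 variables — and 15 appears only in t's list, so t = 15.
The 5 still-open variables draw from only 5 values {1, 5, 16, 19, 24}, so each is used; only w can be 16, hence w = 16.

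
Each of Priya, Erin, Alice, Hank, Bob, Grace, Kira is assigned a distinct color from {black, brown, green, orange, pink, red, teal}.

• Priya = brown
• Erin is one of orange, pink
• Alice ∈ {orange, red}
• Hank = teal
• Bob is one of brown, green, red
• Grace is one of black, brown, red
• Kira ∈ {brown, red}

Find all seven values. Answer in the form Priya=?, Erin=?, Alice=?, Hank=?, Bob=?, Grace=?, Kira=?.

Priya=brown, Erin=pink, Alice=orange, Hank=teal, Bob=green, Grace=black, Kira=red

Priya must be brown (only option left). So Bob, Grace, Kira can't be brown.
That leaves Hank = teal.
Kira has just one choice, so Kira = red. Strike red from Alice, Bob, Grace.
Alice's domain is down to {orange}, so Alice = orange. So Erin can't be orange.
Bob's domain is down to {green}, so Bob = green.
That leaves Grace = black.
Erin must be pink (only option left).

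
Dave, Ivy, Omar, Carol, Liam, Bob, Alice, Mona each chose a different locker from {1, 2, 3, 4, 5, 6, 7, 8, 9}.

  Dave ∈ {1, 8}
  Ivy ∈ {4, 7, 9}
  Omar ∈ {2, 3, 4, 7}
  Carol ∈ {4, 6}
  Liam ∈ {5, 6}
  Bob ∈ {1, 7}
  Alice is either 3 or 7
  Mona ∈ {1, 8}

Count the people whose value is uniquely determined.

2

The 2 variables Dave and Mona are confined to {1, 8}, which locks those values in; drop them from Bob.
That leaves Bob = 7. Remove 7 from Ivy, Omar, Alice.
Alice must be 3 (only option left). So Omar can't be 3.
Determined: Bob=7, Alice=3. The other people each still have more than one consistent value. That makes 2.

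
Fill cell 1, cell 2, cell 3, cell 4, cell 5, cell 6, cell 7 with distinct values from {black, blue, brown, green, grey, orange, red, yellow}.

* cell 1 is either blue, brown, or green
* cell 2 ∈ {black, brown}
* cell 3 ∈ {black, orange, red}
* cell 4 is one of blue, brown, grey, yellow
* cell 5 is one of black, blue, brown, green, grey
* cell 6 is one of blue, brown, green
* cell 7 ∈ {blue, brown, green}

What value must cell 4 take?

yellow

cell 1, cell 6, cell 7 share exactly the 3 values {blue, brown, green}; by pigeonhole those values go to them, so strike blue, brown, green from cell 2, cell 4, cell 5.
That leaves cell 2 = black. Eliminate black elsewhere: cell 3, cell 5.
cell 5 has just one choice, so cell 5 = grey. Eliminate grey elsewhere: cell 4.
So cell 4 = yellow.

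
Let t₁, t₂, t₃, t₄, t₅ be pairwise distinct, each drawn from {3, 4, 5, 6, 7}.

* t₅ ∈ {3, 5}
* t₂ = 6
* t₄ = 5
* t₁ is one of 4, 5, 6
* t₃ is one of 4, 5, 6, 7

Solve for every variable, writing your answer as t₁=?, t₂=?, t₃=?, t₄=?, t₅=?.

t₂'s domain is down to {6}, so t₂ = 6. Strike 6 from t₁, t₃.
That leaves t₄ = 5. Remove 5 from t₁, t₃, t₅.
t₅ has just one choice, so t₅ = 3.
t₁ must be 4 (only option left). Remove 4 from t₃.
t₃ must be 7 (only option left).

t₁=4, t₂=6, t₃=7, t₄=5, t₅=3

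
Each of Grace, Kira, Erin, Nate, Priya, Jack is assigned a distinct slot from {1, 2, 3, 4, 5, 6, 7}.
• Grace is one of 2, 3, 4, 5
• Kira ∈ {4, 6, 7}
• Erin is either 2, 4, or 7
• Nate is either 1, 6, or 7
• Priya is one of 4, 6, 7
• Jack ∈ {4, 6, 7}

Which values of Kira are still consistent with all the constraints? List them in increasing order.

Kira, Priya, Jack share exactly the 3 values {4, 6, 7}; by pigeonhole those values go to them, so strike 4, 6, 7 from Grace, Erin, Nate.
That leaves Erin = 2. So Grace can't be 2.
Nate must be 1 (only option left).
No further eliminations apply; Kira can still be any of 4, 6, 7.

4, 6, 7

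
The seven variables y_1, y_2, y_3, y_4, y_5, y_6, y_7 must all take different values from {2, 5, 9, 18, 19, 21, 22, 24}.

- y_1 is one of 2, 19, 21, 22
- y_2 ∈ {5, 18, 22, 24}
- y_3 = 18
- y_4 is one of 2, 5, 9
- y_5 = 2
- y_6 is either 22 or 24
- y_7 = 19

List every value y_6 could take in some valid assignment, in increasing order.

22, 24

y_3's domain is down to {18}, so y_3 = 18. So y_2 can't be 18.
y_5 must be 2 (only option left). So y_1, y_4 can't be 2.
y_7 must be 19 (only option left). Remove 19 from y_1.
No further eliminations apply; y_6 can still be any of 22, 24.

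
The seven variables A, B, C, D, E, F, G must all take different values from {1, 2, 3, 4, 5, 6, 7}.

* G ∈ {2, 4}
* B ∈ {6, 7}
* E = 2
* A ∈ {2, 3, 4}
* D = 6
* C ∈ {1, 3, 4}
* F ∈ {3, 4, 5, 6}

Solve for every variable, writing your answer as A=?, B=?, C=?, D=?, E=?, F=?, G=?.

A=3, B=7, C=1, D=6, E=2, F=5, G=4

D must be 6 (only option left). Remove 6 from B, F.
E's domain is down to {2}, so E = 2. Eliminate 2 elsewhere: A, G.
G has just one choice, so G = 4. Remove 4 from A, C, F.
That leaves A = 3. Eliminate 3 elsewhere: C, F.
B has just one choice, so B = 7.
C's domain is down to {1}, so C = 1.
F must be 5 (only option left).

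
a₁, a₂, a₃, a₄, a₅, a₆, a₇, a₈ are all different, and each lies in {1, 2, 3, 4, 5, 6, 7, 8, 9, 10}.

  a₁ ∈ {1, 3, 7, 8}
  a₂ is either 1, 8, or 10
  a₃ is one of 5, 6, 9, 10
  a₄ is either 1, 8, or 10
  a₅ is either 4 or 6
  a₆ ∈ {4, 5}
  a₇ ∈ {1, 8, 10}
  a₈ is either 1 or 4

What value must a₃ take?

a₂, a₄, a₇ share exactly the 3 values {1, 8, 10}; by pigeonhole those values go to them, so strike 1, 8, 10 from a₁, a₃, a₈.
a₈ has just one choice, so a₈ = 4. Eliminate 4 elsewhere: a₅, a₆.
That leaves a₅ = 6. Strike 6 from a₃.
a₆ must be 5 (only option left). Eliminate 5 elsewhere: a₃.
So a₃ = 9.

9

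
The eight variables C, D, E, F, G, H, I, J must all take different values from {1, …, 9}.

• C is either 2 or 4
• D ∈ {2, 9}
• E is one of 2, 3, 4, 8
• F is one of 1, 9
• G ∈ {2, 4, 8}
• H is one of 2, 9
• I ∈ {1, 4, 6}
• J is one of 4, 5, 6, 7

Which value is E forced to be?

D and H between them cover only {2, 9} — a naked pair. Remove those values from C, E, F, G.
C's domain is down to {4}, so C = 4. Eliminate 4 elsewhere: E, G, I, J.
F has just one choice, so F = 1. Eliminate 1 elsewhere: I.
That leaves G = 8. Strike 8 from E.
So E = 3.

3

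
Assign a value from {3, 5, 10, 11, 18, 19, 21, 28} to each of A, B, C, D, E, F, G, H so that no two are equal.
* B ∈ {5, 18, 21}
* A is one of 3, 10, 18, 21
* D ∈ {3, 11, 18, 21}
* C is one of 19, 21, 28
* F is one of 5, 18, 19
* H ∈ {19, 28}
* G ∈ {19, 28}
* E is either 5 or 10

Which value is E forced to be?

The 8 variables together cover exactly {3, 5, 10, 11, 18, 19, 21, 28} — 8 values for 8 variables — and 11 appears only in D's list, so D = 11.
The 7 still-open variables draw from only 7 values {3, 5, 10, 18, 19, 21, 28}, so each is used; only A can be 3, hence A = 3.
Among the 6 still-open variables, 10 fits only E (and all 6 values in {5, 10, 18, 19, 21, 28} must be used), so E = 10.

10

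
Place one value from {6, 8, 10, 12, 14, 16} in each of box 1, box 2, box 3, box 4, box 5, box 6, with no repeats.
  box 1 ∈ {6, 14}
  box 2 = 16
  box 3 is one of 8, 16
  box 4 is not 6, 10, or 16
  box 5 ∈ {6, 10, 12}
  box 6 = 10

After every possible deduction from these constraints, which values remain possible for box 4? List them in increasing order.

12, 14

box 2 must be 16 (only option left). Remove 16 from box 3.
box 3 has just one choice, so box 3 = 8. Eliminate 8 elsewhere: box 4.
That leaves box 6 = 10. Strike 10 from box 5.
No further eliminations apply; box 4 can still be any of 12, 14.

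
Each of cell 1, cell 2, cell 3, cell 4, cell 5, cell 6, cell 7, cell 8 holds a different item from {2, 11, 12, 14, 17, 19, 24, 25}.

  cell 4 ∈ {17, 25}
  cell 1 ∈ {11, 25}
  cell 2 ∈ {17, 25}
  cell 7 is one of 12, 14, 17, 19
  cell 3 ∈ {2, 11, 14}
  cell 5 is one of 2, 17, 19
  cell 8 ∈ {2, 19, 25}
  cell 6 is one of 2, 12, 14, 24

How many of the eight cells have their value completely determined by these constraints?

The 8 variables together cover exactly {2, 11, 12, 14, 17, 19, 24, 25} — 8 values for 8 variables — and 24 appears only in cell 6's list, so cell 6 = 24.
Among the 7 still-open variables, 12 fits only cell 7 (and all 7 values in {2, 11, 12, 14, 17, 19, 25} must be used), so cell 7 = 12.
Among the 6 still-open variables, 14 fits only cell 3 (and all 6 values in {2, 11, 14, 17, 19, 25} must be used), so cell 3 = 14.
The 5 still-open variables draw from only 5 values {2, 11, 17, 19, 25}, so each is used; only cell 1 can be 11, hence cell 1 = 11.
cell 2 and cell 4 share exactly the 2 values {17, 25}; by pigeonhole those values go to them, so strike 17, 25 from cell 5, cell 8.
Determined: cell 1=11, cell 3=14, cell 6=24, cell 7=12. The other cells each still have more than one consistent value. That makes 4.

4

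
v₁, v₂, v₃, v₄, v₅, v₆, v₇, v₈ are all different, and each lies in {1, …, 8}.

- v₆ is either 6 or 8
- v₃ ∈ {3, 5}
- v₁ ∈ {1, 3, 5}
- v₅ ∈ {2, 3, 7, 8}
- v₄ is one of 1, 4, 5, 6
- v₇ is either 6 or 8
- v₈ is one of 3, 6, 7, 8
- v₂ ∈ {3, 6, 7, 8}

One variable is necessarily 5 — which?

The 8 variables draw from only 8 values {1, 2, 3, 4, 5, 6, 7, 8}, so each is used; only v₅ can be 2, hence v₅ = 2.
The 7 still-open variables together cover exactly {1, 3, 4, 5, 6, 7, 8} — 7 values for 7 variables — and 4 appears only in v₄'s list, so v₄ = 4.
The 6 still-open variables draw from only 6 values {1, 3, 5, 6, 7, 8}, so each is used; only v₁ can be 1, hence v₁ = 1.
The 5 still-open variables together cover exactly {3, 5, 6, 7, 8} — 5 values for 5 variables — and 5 appears only in v₃'s list, so v₃ = 5.

v₃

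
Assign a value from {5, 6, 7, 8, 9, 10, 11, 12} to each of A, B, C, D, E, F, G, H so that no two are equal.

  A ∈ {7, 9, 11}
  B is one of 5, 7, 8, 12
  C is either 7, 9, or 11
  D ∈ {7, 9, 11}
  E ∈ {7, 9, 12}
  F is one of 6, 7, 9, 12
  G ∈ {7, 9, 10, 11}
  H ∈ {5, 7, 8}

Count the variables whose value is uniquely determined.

Among the 8 variables, 6 fits only F (and all 8 values in {5, 6, 7, 8, 9, 10, 11, 12} must be used), so F = 6.
The 7 still-open variables together cover exactly {5, 7, 8, 9, 10, 11, 12} — 7 values for 7 variables — and 10 appears only in G's list, so G = 10.
A, C, D between them cover only {7, 9, 11} — a naked triple. Remove those values from B, E, H.
That leaves E = 12. So B can't be 12.
Determined: E=12, F=6, G=10. The other variables each still have more than one consistent value. That makes 3.

3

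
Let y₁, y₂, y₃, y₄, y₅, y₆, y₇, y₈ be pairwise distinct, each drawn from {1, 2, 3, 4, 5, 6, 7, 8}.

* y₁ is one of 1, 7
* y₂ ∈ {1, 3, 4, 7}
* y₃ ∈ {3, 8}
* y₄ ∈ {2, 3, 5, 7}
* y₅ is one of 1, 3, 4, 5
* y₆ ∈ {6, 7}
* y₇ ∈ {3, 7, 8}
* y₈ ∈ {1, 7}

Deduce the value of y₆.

The 8 variables together cover exactly {1, 2, 3, 4, 5, 6, 7, 8} — 8 values for 8 variables — and 2 appears only in y₄'s list, so y₄ = 2.
The 7 still-open variables together cover exactly {1, 3, 4, 5, 6, 7, 8} — 7 values for 7 variables — and 5 appears only in y₅'s list, so y₅ = 5.
Among the 6 still-open variables, 4 fits only y₂ (and all 6 values in {1, 3, 4, 6, 7, 8} must be used), so y₂ = 4.
Among the 5 still-open variables, 6 fits only y₆ (and all 5 values in {1, 3, 6, 7, 8} must be used), so y₆ = 6.

6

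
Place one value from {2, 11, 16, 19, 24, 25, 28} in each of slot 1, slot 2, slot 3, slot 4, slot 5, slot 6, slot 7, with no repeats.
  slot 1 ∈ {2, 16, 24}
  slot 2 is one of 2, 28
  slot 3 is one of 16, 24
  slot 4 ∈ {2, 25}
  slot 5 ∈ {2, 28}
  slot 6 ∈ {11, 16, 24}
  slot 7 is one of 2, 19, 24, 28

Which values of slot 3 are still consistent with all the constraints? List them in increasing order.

16, 24

The 7 variables draw from only 7 values {2, 11, 16, 19, 24, 25, 28}, so each is used; only slot 6 can be 11, hence slot 6 = 11.
The 6 still-open variables together cover exactly {2, 16, 19, 24, 25, 28} — 6 values for 6 variables — and 19 appears only in slot 7's list, so slot 7 = 19.
Among the 5 still-open variables, 25 fits only slot 4 (and all 5 values in {2, 16, 24, 25, 28} must be used), so slot 4 = 25.
slot 2 and slot 5 share exactly the 2 values {2, 28}; by pigeonhole those values go to them, so strike 2, 28 from slot 1.
No further eliminations apply; slot 3 can still be any of 16, 24.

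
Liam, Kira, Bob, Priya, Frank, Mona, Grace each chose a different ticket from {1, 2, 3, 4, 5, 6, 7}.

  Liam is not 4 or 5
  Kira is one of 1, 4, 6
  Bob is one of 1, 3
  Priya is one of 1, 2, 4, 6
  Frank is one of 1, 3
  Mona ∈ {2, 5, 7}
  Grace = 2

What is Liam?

Grace must be 2 (only option left). Strike 2 from Liam, Priya, Mona.
The 6 still-open variables draw from only 6 values {1, 3, 4, 5, 6, 7}, so each is used; only Mona can be 5, hence Mona = 5.
Among the 5 still-open variables, 7 fits only Liam (and all 5 values in {1, 3, 4, 6, 7} must be used), so Liam = 7.

7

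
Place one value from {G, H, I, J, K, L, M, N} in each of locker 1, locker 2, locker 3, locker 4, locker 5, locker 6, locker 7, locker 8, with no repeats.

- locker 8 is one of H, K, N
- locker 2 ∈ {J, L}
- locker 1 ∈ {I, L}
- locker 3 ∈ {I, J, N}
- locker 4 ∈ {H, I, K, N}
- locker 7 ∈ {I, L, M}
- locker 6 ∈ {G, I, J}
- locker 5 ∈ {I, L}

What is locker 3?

The 8 variables together cover exactly {G, H, I, J, K, L, M, N} — 8 values for 8 variables — and G appears only in locker 6's list, so locker 6 = G.
The 7 still-open variables draw from only 7 values {H, I, J, K, L, M, N}, so each is used; only locker 7 can be M, hence locker 7 = M.
locker 1 and locker 5 between them cover only {I, L} — a naked pair. Remove those values from locker 2, locker 3, locker 4.
locker 2's domain is down to {J}, so locker 2 = J. Strike J from locker 3.
So locker 3 = N.

N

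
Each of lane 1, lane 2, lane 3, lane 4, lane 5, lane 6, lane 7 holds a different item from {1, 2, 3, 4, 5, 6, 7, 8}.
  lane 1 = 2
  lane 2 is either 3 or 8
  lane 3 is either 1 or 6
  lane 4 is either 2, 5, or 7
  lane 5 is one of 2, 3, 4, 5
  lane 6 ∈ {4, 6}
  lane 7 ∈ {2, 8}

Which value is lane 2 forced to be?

lane 1 has just one choice, so lane 1 = 2. Strike 2 from lane 4, lane 5, lane 7.
lane 7 has just one choice, so lane 7 = 8. Eliminate 8 elsewhere: lane 2.
So lane 2 = 3.

3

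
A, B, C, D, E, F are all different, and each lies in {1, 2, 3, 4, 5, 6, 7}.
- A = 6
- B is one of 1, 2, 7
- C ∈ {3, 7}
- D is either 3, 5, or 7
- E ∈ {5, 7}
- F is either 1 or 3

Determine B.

2

A's domain is down to {6}, so A = 6.
The 5 still-open variables together cover exactly {1, 2, 3, 5, 7} — 5 values for 5 variables — and 2 appears only in B's list, so B = 2.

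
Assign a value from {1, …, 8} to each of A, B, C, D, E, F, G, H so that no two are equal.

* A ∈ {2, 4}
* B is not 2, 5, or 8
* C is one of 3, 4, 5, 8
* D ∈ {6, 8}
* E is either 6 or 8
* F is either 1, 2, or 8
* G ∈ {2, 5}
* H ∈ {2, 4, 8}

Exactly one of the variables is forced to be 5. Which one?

The 8 variables draw from only 8 values {1, 2, 3, 4, 5, 6, 7, 8}, so each is used; only B can be 7, hence B = 7.
Among the 7 still-open variables, 1 fits only F (and all 7 values in {1, 2, 3, 4, 5, 6, 8} must be used), so F = 1.
Among the 6 still-open variables, 3 fits only C (and all 6 values in {2, 3, 4, 5, 6, 8} must be used), so C = 3.
The 5 still-open variables together cover exactly {2, 4, 5, 6, 8} — 5 values for 5 variables — and 5 appears only in G's list, so G = 5.

G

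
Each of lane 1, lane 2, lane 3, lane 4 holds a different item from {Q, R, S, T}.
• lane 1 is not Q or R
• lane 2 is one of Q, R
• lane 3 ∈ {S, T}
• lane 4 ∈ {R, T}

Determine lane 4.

R

The 4 variables draw from only 4 values {Q, R, S, T}, so each is used; only lane 2 can be Q, hence lane 2 = Q.
The 3 still-open variables draw from only 3 values {R, S, T}, so each is used; only lane 4 can be R, hence lane 4 = R.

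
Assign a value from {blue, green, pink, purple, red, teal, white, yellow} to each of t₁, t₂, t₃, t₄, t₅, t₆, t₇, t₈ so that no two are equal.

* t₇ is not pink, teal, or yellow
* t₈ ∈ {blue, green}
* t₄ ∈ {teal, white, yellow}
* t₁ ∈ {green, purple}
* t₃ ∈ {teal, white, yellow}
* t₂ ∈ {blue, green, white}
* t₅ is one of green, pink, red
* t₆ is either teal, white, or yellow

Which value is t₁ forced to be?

The 8 variables together cover exactly {blue, green, pink, purple, red, teal, white, yellow} — 8 values for 8 variables — and pink appears only in t₅'s list, so t₅ = pink.
The 7 still-open variables draw from only 7 values {blue, green, purple, red, teal, white, yellow}, so each is used; only t₇ can be red, hence t₇ = red.
The 6 still-open variables draw from only 6 values {blue, green, purple, teal, white, yellow}, so each is used; only t₁ can be purple, hence t₁ = purple.

purple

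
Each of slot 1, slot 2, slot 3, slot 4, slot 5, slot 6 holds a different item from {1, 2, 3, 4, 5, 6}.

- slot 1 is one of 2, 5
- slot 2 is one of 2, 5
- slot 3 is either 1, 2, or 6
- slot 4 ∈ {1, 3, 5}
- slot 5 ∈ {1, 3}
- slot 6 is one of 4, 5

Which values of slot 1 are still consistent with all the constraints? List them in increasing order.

The 6 variables together cover exactly {1, 2, 3, 4, 5, 6} — 6 values for 6 variables — and 4 appears only in slot 6's list, so slot 6 = 4.
The 5 still-open variables together cover exactly {1, 2, 3, 5, 6} — 5 values for 5 variables — and 6 appears only in slot 3's list, so slot 3 = 6.
slot 1 and slot 2 share exactly the 2 values {2, 5}; by pigeonhole those values go to them, so strike 2, 5 from slot 4.
No further eliminations apply; slot 1 can still be any of 2, 5.

2, 5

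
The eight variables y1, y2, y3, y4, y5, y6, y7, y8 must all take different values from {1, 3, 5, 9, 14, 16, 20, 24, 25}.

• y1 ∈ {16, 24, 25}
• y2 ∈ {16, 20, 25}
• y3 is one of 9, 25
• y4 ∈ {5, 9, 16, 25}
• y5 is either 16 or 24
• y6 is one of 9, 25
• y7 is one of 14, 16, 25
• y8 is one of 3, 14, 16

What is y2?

Among the 8 variables, 3 fits only y8 (and all 8 values in {3, 5, 9, 14, 16, 20, 24, 25} must be used), so y8 = 3.
Among the 7 still-open variables, 5 fits only y4 (and all 7 values in {5, 9, 14, 16, 20, 24, 25} must be used), so y4 = 5.
Among the 6 still-open variables, 14 fits only y7 (and all 6 values in {9, 14, 16, 20, 24, 25} must be used), so y7 = 14.
The 5 still-open variables together cover exactly {9, 16, 20, 24, 25} — 5 values for 5 variables — and 20 appears only in y2's list, so y2 = 20.

20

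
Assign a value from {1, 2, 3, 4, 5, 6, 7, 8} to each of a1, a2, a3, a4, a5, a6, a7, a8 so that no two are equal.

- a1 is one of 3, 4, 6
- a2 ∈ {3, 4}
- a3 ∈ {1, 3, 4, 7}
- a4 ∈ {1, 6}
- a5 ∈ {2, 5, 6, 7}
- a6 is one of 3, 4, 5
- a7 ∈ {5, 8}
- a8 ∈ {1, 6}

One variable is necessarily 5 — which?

Among the 8 variables, 2 fits only a5 (and all 8 values in {1, 2, 3, 4, 5, 6, 7, 8} must be used), so a5 = 2.
Among the 7 still-open variables, 7 fits only a3 (and all 7 values in {1, 3, 4, 5, 6, 7, 8} must be used), so a3 = 7.
The 6 still-open variables together cover exactly {1, 3, 4, 5, 6, 8} — 6 values for 6 variables — and 8 appears only in a7's list, so a7 = 8.
The 5 still-open variables draw from only 5 values {1, 3, 4, 5, 6}, so each is used; only a6 can be 5, hence a6 = 5.

a6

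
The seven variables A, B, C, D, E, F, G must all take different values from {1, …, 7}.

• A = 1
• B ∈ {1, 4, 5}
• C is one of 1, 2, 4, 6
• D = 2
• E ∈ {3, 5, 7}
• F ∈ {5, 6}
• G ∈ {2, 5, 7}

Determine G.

7

A must be 1 (only option left). Remove 1 from B, C.
D has just one choice, so D = 2. Strike 2 from C, G.
Among the 5 still-open variables, 3 fits only E (and all 5 values in {3, 4, 5, 6, 7} must be used), so E = 3.
The 4 still-open variables together cover exactly {4, 5, 6, 7} — 4 values for 4 variables — and 7 appears only in G's list, so G = 7.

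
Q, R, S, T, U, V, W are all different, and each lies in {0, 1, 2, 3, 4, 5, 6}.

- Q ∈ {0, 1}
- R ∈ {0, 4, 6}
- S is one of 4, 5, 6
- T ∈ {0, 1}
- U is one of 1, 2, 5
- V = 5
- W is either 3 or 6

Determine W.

3

V must be 5 (only option left). Remove 5 from S, U.
The 6 still-open variables draw from only 6 values {0, 1, 2, 3, 4, 6}, so each is used; only U can be 2, hence U = 2.
Among the 5 still-open variables, 3 fits only W (and all 5 values in {0, 1, 3, 4, 6} must be used), so W = 3.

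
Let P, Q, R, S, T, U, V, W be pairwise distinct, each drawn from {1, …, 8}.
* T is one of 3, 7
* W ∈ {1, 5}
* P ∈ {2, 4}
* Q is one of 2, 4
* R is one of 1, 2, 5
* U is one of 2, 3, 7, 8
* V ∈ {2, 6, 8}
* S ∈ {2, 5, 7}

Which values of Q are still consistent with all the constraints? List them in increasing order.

Among the 8 variables, 6 fits only V (and all 8 values in {1, 2, 3, 4, 5, 6, 7, 8} must be used), so V = 6.
The 7 still-open variables draw from only 7 values {1, 2, 3, 4, 5, 7, 8}, so each is used; only U can be 8, hence U = 8.
The 6 still-open variables draw from only 6 values {1, 2, 3, 4, 5, 7}, so each is used; only T can be 3, hence T = 3.
The 5 still-open variables draw from only 5 values {1, 2, 4, 5, 7}, so each is used; only S can be 7, hence S = 7.
P and Q between them cover only {2, 4} — a naked pair. Remove those values from R.
No further eliminations apply; Q can still be any of 2, 4.

2, 4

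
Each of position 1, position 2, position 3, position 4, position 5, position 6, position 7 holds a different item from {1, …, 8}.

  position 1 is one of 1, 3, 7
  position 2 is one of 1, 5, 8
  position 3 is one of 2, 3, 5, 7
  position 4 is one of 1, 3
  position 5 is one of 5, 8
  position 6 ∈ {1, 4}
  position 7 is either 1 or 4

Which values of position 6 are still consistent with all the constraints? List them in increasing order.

1, 4

The 7 variables draw from only 7 values {1, 2, 3, 4, 5, 7, 8}, so each is used; only position 3 can be 2, hence position 3 = 2.
The 6 still-open variables together cover exactly {1, 3, 4, 5, 7, 8} — 6 values for 6 variables — and 7 appears only in position 1's list, so position 1 = 7.
The 5 still-open variables draw from only 5 values {1, 3, 4, 5, 8}, so each is used; only position 4 can be 3, hence position 4 = 3.
position 6 and position 7 between them cover only {1, 4} — a naked pair. Remove those values from position 2.
No further eliminations apply; position 6 can still be any of 1, 4.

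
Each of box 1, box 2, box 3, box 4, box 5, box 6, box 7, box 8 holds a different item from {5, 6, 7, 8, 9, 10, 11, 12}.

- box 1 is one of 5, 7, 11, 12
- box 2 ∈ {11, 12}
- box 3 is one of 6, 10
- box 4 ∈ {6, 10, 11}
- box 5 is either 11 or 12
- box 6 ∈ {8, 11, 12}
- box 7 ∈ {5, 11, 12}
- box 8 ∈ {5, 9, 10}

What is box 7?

5

Among the 8 variables, 7 fits only box 1 (and all 8 values in {5, 6, 7, 8, 9, 10, 11, 12} must be used), so box 1 = 7.
The 7 still-open variables together cover exactly {5, 6, 8, 9, 10, 11, 12} — 7 values for 7 variables — and 8 appears only in box 6's list, so box 6 = 8.
The 6 still-open variables together cover exactly {5, 6, 9, 10, 11, 12} — 6 values for 6 variables — and 9 appears only in box 8's list, so box 8 = 9.
Among the 5 still-open variables, 5 fits only box 7 (and all 5 values in {5, 6, 10, 11, 12} must be used), so box 7 = 5.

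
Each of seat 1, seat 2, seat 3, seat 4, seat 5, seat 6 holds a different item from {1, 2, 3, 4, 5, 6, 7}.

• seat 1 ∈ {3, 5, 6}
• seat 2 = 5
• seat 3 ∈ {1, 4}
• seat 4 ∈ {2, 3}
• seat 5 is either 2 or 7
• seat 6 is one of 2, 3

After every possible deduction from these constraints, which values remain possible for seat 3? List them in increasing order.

seat 2's domain is down to {5}, so seat 2 = 5. Remove 5 from seat 1.
seat 4 and seat 6 between them cover only {2, 3} — a naked pair. Remove those values from seat 1, seat 5.
That leaves seat 1 = 6.
seat 5 must be 7 (only option left).
No further eliminations apply; seat 3 can still be any of 1, 4.

1, 4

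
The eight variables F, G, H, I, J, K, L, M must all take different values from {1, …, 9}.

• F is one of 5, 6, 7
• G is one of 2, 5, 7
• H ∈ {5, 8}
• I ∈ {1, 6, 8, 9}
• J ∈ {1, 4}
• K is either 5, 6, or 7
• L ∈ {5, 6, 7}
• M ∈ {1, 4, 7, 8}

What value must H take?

The 8 variables draw from only 8 values {1, 2, 4, 5, 6, 7, 8, 9}, so each is used; only G can be 2, hence G = 2.
Among the 7 still-open variables, 9 fits only I (and all 7 values in {1, 4, 5, 6, 7, 8, 9} must be used), so I = 9.
F, K, L share exactly the 3 values {5, 6, 7}; by pigeonhole those values go to them, so strike 5, 6, 7 from H, M.
So H = 8.

8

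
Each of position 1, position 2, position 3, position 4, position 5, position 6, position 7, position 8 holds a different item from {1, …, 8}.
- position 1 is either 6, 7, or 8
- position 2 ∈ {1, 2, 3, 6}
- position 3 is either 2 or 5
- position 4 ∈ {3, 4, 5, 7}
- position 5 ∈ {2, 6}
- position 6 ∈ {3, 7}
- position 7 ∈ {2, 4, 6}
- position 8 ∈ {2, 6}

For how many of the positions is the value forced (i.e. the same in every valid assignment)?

The 8 variables together cover exactly {1, 2, 3, 4, 5, 6, 7, 8} — 8 values for 8 variables — and 1 appears only in position 2's list, so position 2 = 1.
The 7 still-open variables together cover exactly {2, 3, 4, 5, 6, 7, 8} — 7 values for 7 variables — and 8 appears only in position 1's list, so position 1 = 8.
position 5 and position 8 between them cover only {2, 6} — a naked pair. Remove those values from position 3, position 7.
position 3's domain is down to {5}, so position 3 = 5. So position 4 can't be 5.
position 7 has just one choice, so position 7 = 4. Eliminate 4 elsewhere: position 4.
Determined: position 1=8, position 2=1, position 3=5, position 7=4. The other positions each still have more than one consistent value. That makes 4.

4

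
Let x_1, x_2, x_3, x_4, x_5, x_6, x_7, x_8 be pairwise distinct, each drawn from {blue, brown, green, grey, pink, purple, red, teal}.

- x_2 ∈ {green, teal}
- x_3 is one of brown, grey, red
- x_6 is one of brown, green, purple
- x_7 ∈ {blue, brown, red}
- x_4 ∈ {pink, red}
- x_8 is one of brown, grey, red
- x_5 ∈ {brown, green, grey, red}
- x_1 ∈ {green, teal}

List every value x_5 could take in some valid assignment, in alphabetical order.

The 8 variables draw from only 8 values {blue, brown, green, grey, pink, purple, red, teal}, so each is used; only x_7 can be blue, hence x_7 = blue.
The 7 still-open variables together cover exactly {brown, green, grey, pink, purple, red, teal} — 7 values for 7 variables — and pink appears only in x_4's list, so x_4 = pink.
The 6 still-open variables draw from only 6 values {brown, green, grey, purple, red, teal}, so each is used; only x_6 can be purple, hence x_6 = purple.
x_1 and x_2 between them cover only {green, teal} — a naked pair. Remove those values from x_5.
No further eliminations apply; x_5 can still be any of brown, grey, red.

brown, grey, red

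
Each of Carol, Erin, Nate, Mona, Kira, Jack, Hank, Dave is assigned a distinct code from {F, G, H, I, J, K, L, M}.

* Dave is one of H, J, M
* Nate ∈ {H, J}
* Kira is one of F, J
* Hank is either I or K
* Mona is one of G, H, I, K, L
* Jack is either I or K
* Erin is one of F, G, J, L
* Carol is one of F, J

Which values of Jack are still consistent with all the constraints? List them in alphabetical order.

Among the 8 variables, M fits only Dave (and all 8 values in {F, G, H, I, J, K, L, M} must be used), so Dave = M.
The 2 variables Carol and Kira are confined to {F, J}, which locks those values in; drop them from Erin, Nate.
Nate must be H (only option left). Remove H from Mona.
Jack and Hank between them cover only {I, K} — a naked pair. Remove those values from Mona.
No further eliminations apply; Jack can still be any of I, K.

I, K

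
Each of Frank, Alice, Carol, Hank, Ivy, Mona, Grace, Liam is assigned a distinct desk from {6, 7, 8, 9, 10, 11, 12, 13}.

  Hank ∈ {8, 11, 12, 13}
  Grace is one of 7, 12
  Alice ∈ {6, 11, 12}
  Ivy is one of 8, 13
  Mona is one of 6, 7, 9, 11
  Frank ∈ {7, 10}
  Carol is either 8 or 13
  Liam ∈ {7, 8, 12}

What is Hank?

11

The 8 variables together cover exactly {6, 7, 8, 9, 10, 11, 12, 13} — 8 values for 8 variables — and 9 appears only in Mona's list, so Mona = 9.
The 7 still-open variables together cover exactly {6, 7, 8, 10, 11, 12, 13} — 7 values for 7 variables — and 6 appears only in Alice's list, so Alice = 6.
Among the 6 still-open variables, 10 fits only Frank (and all 6 values in {7, 8, 10, 11, 12, 13} must be used), so Frank = 10.
Among the 5 still-open variables, 11 fits only Hank (and all 5 values in {7, 8, 11, 12, 13} must be used), so Hank = 11.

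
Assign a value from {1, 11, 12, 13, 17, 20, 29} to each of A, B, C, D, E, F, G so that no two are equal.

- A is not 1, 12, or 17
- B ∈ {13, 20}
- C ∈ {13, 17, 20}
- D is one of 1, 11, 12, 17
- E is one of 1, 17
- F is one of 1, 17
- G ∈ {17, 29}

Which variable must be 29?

Among the 7 variables, 12 fits only D (and all 7 values in {1, 11, 12, 13, 17, 20, 29} must be used), so D = 12.
The 6 still-open variables together cover exactly {1, 11, 13, 17, 20, 29} — 6 values for 6 variables — and 11 appears only in A's list, so A = 11.
Among the 5 still-open variables, 29 fits only G (and all 5 values in {1, 13, 17, 20, 29} must be used), so G = 29.

G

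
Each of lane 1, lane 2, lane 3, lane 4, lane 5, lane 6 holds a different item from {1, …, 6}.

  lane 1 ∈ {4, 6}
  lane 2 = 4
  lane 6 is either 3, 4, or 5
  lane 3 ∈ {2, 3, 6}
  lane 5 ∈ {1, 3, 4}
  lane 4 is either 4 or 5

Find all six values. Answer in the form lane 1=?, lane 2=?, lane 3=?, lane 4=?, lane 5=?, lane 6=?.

lane 1=6, lane 2=4, lane 3=2, lane 4=5, lane 5=1, lane 6=3

lane 2's domain is down to {4}, so lane 2 = 4. Strike 4 from lane 1, lane 4, lane 5, lane 6.
lane 4 has just one choice, so lane 4 = 5. So lane 6 can't be 5.
That leaves lane 6 = 3. Strike 3 from lane 3, lane 5.
lane 1's domain is down to {6}, so lane 1 = 6. So lane 3 can't be 6.
That leaves lane 3 = 2.
lane 5 must be 1 (only option left).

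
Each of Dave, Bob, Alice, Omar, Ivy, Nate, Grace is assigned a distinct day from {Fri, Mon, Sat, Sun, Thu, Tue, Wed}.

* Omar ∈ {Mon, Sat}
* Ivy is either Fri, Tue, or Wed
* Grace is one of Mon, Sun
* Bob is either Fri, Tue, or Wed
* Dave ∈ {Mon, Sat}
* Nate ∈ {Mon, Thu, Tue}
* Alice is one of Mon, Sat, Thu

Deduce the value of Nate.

The 7 variables draw from only 7 values {Fri, Mon, Sat, Sun, Thu, Tue, Wed}, so each is used; only Grace can be Sun, hence Grace = Sun.
The 2 variables Dave and Omar are confined to {Mon, Sat}, which locks those values in; drop them from Alice, Nate.
That leaves Alice = Thu. Strike Thu from Nate.
So Nate = Tue.

Tue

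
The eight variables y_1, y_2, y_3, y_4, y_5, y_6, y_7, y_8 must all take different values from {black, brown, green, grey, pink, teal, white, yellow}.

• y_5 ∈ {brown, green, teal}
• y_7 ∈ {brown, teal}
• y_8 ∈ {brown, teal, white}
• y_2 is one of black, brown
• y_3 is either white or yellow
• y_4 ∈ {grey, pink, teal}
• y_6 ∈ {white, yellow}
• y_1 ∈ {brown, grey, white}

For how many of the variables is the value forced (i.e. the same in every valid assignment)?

The 8 variables together cover exactly {black, brown, green, grey, pink, teal, white, yellow} — 8 values for 8 variables — and black appears only in y_2's list, so y_2 = black.
Among the 7 still-open variables, green fits only y_5 (and all 7 values in {brown, green, grey, pink, teal, white, yellow} must be used), so y_5 = green.
The 6 still-open variables together cover exactly {brown, grey, pink, teal, white, yellow} — 6 values for 6 variables — and pink appears only in y_4's list, so y_4 = pink.
Among the 5 still-open variables, grey fits only y_1 (and all 5 values in {brown, grey, teal, white, yellow} must be used), so y_1 = grey.
y_3 and y_6 between them cover only {white, yellow} — a naked pair. Remove those values from y_8.
Determined: y_1=grey, y_2=black, y_4=pink, y_5=green. The other variables each still have more than one consistent value. That makes 4.

4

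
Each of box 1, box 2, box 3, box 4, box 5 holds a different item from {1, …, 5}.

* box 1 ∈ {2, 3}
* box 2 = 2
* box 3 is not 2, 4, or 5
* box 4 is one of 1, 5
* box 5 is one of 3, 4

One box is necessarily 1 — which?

box 3

box 2 must be 2 (only option left). Eliminate 2 elsewhere: box 1.
That leaves box 1 = 3. Remove 3 from box 3, box 5.
So 1 goes to box 3.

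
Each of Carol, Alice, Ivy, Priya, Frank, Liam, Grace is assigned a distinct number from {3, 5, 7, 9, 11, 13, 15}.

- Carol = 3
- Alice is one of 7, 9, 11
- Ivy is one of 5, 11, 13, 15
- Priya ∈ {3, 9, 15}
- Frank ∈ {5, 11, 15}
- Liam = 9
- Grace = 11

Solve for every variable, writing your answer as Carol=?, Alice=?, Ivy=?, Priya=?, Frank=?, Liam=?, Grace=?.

Carol=3, Alice=7, Ivy=13, Priya=15, Frank=5, Liam=9, Grace=11

Carol must be 3 (only option left). Strike 3 from Priya.
Liam's domain is down to {9}, so Liam = 9. Remove 9 from Alice, Priya.
Grace must be 11 (only option left). Eliminate 11 elsewhere: Alice, Ivy, Frank.
Alice has just one choice, so Alice = 7.
Priya must be 15 (only option left). Remove 15 from Ivy, Frank.
That leaves Frank = 5. Eliminate 5 elsewhere: Ivy.
Ivy has just one choice, so Ivy = 13.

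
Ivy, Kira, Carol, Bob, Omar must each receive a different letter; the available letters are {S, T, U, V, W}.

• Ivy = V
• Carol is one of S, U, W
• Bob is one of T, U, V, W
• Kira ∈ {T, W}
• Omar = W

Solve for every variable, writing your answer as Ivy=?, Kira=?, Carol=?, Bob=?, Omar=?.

Ivy=V, Kira=T, Carol=S, Bob=U, Omar=W

Ivy has just one choice, so Ivy = V. So Bob can't be V.
Omar's domain is down to {W}, so Omar = W. So Kira, Carol, Bob can't be W.
Kira's domain is down to {T}, so Kira = T. So Bob can't be T.
Bob has just one choice, so Bob = U. Strike U from Carol.
Carol's domain is down to {S}, so Carol = S.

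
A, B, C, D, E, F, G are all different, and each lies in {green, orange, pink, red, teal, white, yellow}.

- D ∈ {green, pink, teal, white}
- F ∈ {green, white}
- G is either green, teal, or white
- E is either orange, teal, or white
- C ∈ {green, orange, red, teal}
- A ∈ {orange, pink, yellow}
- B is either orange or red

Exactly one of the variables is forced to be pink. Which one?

D

The 7 variables draw from only 7 values {green, orange, pink, red, teal, white, yellow}, so each is used; only A can be yellow, hence A = yellow.
The 6 still-open variables together cover exactly {green, orange, pink, red, teal, white} — 6 values for 6 variables — and pink appears only in D's list, so D = pink.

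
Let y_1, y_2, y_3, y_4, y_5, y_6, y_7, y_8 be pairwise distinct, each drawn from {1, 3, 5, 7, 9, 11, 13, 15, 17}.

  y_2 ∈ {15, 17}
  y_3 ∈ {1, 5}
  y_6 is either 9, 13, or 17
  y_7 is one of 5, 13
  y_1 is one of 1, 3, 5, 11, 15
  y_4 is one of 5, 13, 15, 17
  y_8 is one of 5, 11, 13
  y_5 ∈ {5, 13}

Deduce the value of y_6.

The 8 variables together cover exactly {1, 3, 5, 9, 11, 13, 15, 17} — 8 values for 8 variables — and 3 appears only in y_1's list, so y_1 = 3.
The 7 still-open variables draw from only 7 values {1, 5, 9, 11, 13, 15, 17}, so each is used; only y_3 can be 1, hence y_3 = 1.
The 6 still-open variables draw from only 6 values {5, 9, 11, 13, 15, 17}, so each is used; only y_6 can be 9, hence y_6 = 9.

9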